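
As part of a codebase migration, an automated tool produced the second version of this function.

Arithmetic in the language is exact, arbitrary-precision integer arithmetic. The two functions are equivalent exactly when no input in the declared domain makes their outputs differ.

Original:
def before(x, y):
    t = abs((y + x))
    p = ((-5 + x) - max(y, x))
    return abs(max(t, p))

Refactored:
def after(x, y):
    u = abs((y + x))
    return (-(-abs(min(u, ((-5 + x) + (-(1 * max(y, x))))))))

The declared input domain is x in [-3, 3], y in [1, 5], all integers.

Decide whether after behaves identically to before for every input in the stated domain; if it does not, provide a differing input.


Consider the input x=-3, y=1.
before: t = 2; p = -9; return 2
after: u = 2; return 9
2 vs 9 — the two versions disagree here.
verdict: not equivalent; witness: x=-3, y=1


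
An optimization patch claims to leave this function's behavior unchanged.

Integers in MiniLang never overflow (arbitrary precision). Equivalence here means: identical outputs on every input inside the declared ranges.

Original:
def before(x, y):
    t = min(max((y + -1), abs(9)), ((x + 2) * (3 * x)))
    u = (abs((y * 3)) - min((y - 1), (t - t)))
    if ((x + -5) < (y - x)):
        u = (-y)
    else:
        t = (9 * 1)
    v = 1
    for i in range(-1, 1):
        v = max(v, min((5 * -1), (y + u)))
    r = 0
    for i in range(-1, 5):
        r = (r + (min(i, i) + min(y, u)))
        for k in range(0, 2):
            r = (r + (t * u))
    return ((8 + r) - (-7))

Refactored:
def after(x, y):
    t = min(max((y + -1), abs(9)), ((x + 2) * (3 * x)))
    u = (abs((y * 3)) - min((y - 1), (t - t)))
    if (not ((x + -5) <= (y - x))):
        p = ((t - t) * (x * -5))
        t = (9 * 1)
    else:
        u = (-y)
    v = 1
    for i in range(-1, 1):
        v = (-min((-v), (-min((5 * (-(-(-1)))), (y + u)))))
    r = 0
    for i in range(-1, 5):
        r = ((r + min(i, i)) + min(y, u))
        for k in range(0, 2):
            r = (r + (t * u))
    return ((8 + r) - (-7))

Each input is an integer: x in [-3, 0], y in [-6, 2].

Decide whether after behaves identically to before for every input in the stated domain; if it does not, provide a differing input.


The rewrite breaks on x=0, y=-5, where the results are 2262 and -6.
before: t becomes 0; next u becomes 21; next ((x + -5) < (y - x)) evaluates to false; next t becomes 9; next v becomes 1; next at i=-1:; next v becomes 1; next at i=0:; next v becomes 1; next r becomes 0; next at i=-1:; next r becomes -6; next at k=0:; next r becomes 183; next at k=1:; next r becomes 372; next at i=0:; next r becomes 367; next at k=0:; next r becomes 556; next at k=1:; next r becomes 745; next at i=1:; next r becomes 741; next at k=0:; next r becomes 930; next at k=1:; next r becomes 1119; next at i=2:; next r becomes 1116; next at k=0:; next r becomes 1305; next at k=1:; next r becomes 1494; next at i=3:; next r becomes 1492; next at k=0:; next r becomes 1681; next at k=1:; next r becomes 1870; next at i=4:; next r becomes 1869; next at k=0:; next r becomes 2058; next at k=1:; next r becomes 2247; next final value 2262
after: t becomes 0; next u becomes 21; next (not ((x + -5) <= (y - x))) evaluates to false; next u becomes 5; next v becomes 1; next at i=-1:; next v becomes 1; next at i=0:; next v becomes 1; next r becomes 0; next at i=-1:; next r becomes -6; next at k=0:; next r becomes -6; next at k=1:; next r becomes -6; next at i=0:; next r becomes -11; next at k=0:; next r becomes -11; next at k=1:; next r becomes -11; next at i=1:; next r becomes -15; next at k=0:; next r becomes -15; next at k=1:; next r becomes -15; next at i=2:; next r becomes -18; next at k=0:; next r becomes -18; next at k=1:; next r becomes -18; next at i=3:; next r becomes -20; next at k=0:; next r becomes -20; next at k=1:; next r becomes -20; next at i=4:; next r becomes -21; next at k=0:; next r becomes -21; next at k=1:; next r becomes -21; next final value -6
verdict: not equivalent; witness: x=0, y=-5


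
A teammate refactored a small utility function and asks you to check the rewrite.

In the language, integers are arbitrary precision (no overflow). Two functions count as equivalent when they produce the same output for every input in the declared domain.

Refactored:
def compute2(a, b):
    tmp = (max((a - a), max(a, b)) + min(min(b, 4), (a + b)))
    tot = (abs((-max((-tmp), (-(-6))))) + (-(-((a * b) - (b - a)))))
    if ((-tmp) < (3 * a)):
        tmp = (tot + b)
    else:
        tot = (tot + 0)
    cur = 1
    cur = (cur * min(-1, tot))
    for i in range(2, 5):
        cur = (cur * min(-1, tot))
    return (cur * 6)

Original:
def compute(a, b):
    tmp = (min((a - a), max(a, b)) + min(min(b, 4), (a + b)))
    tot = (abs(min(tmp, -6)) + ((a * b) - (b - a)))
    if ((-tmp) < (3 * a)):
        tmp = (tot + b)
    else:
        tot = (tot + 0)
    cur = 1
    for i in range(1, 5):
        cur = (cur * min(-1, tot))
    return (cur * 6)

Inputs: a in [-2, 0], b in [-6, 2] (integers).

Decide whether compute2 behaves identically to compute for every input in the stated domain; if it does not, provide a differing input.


The one real change (`min((a - a), max(a, b))` became `max((a - a), max(a, b))`) has no effect anywhere in the declared ranges; all 27 inputs agree.
verdict: equivalent


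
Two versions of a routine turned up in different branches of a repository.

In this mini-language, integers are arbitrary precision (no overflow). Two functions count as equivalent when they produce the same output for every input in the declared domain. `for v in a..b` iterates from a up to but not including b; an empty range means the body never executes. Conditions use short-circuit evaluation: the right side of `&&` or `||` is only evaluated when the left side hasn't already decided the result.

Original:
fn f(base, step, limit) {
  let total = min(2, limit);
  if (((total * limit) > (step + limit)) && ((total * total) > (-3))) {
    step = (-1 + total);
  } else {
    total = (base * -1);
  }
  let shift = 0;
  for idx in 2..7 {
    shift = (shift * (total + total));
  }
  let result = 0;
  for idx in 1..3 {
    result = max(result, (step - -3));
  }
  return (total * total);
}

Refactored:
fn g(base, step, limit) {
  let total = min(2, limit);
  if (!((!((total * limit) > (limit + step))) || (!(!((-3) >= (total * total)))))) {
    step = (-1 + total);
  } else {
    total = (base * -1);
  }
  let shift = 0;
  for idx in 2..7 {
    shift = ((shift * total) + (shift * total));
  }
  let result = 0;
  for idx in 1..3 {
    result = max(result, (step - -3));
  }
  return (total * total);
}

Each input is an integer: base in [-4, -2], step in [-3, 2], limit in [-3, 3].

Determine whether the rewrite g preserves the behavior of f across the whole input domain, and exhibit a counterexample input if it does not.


Behavior is preserved: although arithmetic usage differs, boolean connective usage differs, comparison usage differs, the outputs never diverge.
One worked example (base=-2, step=0, limit=-3) — f: total := -3 | (((total * limit) > (step + limit)) && ((total * total) > (-3))): true | step := -4 | shift := 0 | iter idx=2: | shift := 0 | iter idx=3: | shift := 0 | iter idx=4: | shift := 0 | iter idx=5: | shift := 0 | iter idx=6: | shift := 0 | result := 0 | iter idx=1: | result := 0 | iter idx=2: | result := 0 | result 9; g: total := -3 | (!((!((total * limit) > (limit + step))) || (!(!((-3) >= (total * total)))))): true | step := -4 | shift := 0 | iter idx=2: | shift := 0 | iter idx=3: | shift := 0 | iter idx=4: | shift := 0 | iter idx=5: | shift := 0 | iter idx=6: | shift := 0 | result := 0 | iter idx=1: | result := 0 | iter idx=2: | result := 0 | result 9; agreement on 9.
Every one of the 126 inputs gives matching results.
verdict: equivalent


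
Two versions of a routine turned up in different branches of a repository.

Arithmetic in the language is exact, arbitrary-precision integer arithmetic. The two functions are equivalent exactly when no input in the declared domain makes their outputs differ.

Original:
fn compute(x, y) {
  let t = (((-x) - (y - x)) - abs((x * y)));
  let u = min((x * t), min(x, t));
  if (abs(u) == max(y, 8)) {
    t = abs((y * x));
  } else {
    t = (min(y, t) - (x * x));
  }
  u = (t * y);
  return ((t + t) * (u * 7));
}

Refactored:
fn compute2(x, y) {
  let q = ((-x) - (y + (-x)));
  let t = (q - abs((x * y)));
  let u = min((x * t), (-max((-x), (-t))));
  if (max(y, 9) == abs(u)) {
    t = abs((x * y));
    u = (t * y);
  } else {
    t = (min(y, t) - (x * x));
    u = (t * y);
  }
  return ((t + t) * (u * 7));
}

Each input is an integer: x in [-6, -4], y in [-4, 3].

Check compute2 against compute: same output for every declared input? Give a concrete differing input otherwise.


The rewrite breaks on x=-5, y=-2, where the results are -2800 and -30492.
compute: t := -8 | u := -8 | (abs(u) == max(y, 8)): true | t := 10 | u := -20 | result -2800
compute2: q := 2 | t := -8 | u := -8 | (max(y, 9) == abs(u)): false | t := -33 | u := 66 | result -30492
verdict: not equivalent; witness: x=-5, y=-2


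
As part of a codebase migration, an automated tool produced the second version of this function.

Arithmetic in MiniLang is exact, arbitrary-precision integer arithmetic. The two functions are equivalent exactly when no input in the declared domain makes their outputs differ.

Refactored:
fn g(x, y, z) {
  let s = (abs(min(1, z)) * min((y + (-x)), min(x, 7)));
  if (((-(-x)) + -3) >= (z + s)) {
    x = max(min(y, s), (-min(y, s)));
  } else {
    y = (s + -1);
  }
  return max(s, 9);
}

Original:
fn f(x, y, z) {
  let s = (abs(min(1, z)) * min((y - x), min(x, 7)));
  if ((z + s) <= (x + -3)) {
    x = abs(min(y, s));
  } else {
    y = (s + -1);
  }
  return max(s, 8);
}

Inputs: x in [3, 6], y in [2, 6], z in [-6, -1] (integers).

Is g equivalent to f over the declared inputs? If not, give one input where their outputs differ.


At x=3, y=2, z=-6: f gives 8, g gives 9.
verdict: not equivalent; witness: x=3, y=2, z=-6


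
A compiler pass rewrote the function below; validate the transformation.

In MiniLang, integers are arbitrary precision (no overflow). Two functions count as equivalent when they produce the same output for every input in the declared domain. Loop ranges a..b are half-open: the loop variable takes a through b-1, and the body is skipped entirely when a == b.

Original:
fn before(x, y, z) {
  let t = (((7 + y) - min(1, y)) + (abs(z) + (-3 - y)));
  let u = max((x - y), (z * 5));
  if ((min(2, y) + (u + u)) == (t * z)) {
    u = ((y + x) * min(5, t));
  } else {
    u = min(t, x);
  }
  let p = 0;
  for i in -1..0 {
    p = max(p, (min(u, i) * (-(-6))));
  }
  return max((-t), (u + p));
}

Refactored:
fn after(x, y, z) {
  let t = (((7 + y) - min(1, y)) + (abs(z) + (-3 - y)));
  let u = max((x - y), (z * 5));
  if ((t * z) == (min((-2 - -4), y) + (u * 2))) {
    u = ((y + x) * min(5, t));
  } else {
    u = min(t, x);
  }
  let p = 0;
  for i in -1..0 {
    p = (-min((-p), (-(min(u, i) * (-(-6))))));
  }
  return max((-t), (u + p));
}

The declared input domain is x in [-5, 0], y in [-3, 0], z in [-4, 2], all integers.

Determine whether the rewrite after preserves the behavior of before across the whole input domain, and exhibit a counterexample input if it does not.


Behavior is preserved: although min/max/abs usage differs, and constant usage differs, and arithmetic usage differs, the outputs never diverge.
As a probe, take x=-5, y=-1, z=-3: before runs t = 8; u = -4; ((min(2, y) + (u + u)) == (t * z)) -> false; u = -5; p = 0; [i=-1]; p = 0; return -5; after runs t = 8; u = -4; ((t * z) == (min((-2 - -4), y) + (u * 2))) -> false; u = -5; p = 0; [i=-1]; p = 0; return -5; both end at -5.
Checked all 168 inputs in the declared domain: the outputs agree on every one.
verdict: equivalent


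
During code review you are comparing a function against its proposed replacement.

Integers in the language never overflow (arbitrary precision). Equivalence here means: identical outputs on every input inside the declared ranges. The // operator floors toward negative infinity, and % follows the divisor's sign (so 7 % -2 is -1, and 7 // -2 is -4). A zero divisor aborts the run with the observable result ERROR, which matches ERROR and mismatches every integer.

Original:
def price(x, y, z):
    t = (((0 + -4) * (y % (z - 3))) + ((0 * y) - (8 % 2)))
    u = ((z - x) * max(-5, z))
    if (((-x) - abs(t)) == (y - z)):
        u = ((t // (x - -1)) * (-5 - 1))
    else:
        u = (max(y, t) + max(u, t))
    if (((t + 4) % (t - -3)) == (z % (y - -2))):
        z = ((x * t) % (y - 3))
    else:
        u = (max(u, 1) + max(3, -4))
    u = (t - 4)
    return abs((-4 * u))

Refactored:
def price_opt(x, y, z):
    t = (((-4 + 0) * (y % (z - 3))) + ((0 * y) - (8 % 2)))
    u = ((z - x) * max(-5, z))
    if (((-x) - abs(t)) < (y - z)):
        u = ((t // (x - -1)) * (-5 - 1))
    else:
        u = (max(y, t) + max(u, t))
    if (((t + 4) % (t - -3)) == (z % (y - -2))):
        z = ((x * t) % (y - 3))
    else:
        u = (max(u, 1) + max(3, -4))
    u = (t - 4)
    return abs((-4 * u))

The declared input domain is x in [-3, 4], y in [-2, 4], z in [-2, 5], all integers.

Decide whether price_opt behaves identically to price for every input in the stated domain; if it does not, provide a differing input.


Run the pair on x=-1, y=-1, z=-2.
price: t = 4; u = 2; (((-x) - abs(t)) == (y - z)) -> false; u = 8; (((t + 4) % (t - -3)) == (z % (y - -2))) -> false; u = 11; u = 0; return 0
price_opt: t = 4; u = 2; (((-x) - abs(t)) < (y - z)) -> true; division by zero -> ERROR
0 against ERROR: the behavior changed.
verdict: not equivalent; witness: x=-1, y=-1, z=-2


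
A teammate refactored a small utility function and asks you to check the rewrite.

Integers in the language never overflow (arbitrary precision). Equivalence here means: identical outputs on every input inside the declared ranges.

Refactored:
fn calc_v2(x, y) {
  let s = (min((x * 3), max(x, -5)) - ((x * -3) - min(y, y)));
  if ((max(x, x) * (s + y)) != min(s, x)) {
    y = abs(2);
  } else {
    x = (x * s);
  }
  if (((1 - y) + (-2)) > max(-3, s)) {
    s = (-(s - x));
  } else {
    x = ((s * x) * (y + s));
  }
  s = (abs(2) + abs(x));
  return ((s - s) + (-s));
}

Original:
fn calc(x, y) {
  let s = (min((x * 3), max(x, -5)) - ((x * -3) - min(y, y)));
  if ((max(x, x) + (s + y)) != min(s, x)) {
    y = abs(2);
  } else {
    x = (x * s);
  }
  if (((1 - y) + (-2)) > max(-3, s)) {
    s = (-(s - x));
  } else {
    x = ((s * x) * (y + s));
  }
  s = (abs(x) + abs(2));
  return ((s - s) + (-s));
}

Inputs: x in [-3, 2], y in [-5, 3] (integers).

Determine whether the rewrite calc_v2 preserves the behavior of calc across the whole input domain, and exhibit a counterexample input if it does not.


There is a counterexample at x=-3, y=3: -8102 on one side, -587 on the other.
calc: s = -15; ((max(x, x) + (s + y)) != min(s, x)) -> false; x = 45; (((1 - y) + (-2)) > max(-3, s)) -> false; x = 8100; s = 8102; return -8102
calc_v2: s = -15; ((max(x, x) * (s + y)) != min(s, x)) -> true; y = 2; (((1 - y) + (-2)) > max(-3, s)) -> false; x = -585; s = 587; return -587
verdict: not equivalent; witness: x=-3, y=3


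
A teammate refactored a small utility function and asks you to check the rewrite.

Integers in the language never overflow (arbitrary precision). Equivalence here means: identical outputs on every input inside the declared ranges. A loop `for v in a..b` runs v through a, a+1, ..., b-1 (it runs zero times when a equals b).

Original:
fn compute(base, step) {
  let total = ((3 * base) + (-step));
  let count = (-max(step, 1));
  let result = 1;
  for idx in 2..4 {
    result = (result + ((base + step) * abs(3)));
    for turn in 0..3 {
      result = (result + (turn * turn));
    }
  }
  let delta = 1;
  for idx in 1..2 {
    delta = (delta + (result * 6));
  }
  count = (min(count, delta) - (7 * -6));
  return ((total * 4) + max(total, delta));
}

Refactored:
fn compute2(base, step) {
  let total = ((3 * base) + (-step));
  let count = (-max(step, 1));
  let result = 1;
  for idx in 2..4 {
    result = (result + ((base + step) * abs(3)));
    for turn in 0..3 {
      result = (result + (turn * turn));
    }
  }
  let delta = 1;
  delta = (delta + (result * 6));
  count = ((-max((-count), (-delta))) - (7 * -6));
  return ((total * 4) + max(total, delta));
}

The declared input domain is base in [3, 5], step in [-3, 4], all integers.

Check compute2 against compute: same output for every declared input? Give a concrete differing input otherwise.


This is a faithful refactor — loop structure differs; also min/max/abs usage differs; also statement counts differ, but the computed results match everywhere.
Spot check at base=5, step=0 — compute: total becomes 15; next count becomes -1; next result becomes 1; next at idx=2:; next result becomes 16; next at turn=0:; next result becomes 16; next at turn=1:; next result becomes 17; next at turn=2:; next result becomes 21; next at idx=3:; next result becomes 36; next at turn=0:; next result becomes 36; next at turn=1:; next result becomes 37; next at turn=2:; next result becomes 41; next delta becomes 1; next at idx=1:; next delta becomes 247; next count becomes 41; next final value 307. compute2: total becomes 15; next count becomes -1; next result becomes 1; next at idx=2:; next result becomes 16; next at turn=0:; next result becomes 16; next at turn=1:; next result becomes 17; next at turn=2:; next result becomes 21; next at idx=3:; next result becomes 36; next at turn=0:; next result becomes 36; next at turn=1:; next result becomes 37; next at turn=2:; next result becomes 41; next delta becomes 1; next delta becomes 247; next count becomes 41; next final value 307. Both give 307.
Sweeping the whole domain (24 inputs) finds no disagreement.
verdict: equivalent


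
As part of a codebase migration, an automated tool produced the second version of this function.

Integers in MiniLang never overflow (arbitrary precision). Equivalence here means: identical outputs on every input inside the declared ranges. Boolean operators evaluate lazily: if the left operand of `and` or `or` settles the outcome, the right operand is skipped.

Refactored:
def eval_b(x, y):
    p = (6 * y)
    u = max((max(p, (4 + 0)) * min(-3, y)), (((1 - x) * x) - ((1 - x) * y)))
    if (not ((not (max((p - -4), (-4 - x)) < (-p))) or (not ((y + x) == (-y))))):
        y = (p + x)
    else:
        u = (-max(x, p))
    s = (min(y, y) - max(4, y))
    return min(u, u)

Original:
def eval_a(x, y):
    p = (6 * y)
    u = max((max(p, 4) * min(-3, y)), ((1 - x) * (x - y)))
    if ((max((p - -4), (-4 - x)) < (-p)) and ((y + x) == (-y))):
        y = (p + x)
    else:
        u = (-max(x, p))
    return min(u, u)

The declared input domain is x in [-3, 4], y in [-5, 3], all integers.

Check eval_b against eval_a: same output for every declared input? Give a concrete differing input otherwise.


Although statement counts differ, plus min/max/abs usage differs, plus boolean connective usage differs, plus local variable names differ, plus constant usage differs, plus arithmetic usage differs, 72/72 inputs agree.
verdict: equivalent


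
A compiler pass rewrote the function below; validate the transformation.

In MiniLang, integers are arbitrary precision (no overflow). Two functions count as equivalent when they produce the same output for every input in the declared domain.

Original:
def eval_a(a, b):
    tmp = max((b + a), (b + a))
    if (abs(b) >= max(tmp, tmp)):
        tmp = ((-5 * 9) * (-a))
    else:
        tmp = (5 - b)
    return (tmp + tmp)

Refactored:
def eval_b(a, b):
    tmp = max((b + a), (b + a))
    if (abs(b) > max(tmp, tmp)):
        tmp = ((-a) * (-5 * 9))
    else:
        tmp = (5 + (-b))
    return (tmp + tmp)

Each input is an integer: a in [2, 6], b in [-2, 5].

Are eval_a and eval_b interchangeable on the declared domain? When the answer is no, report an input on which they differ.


Try a=2, b=-1.
eval_a: tmp = 1; (abs(b) >= max(tmp, tmp)) -> true; tmp = 90; return 180
eval_b: tmp = 1; (abs(b) > max(tmp, tmp)) -> false; tmp = 6; return 12
180 against 12: the behavior changed.
verdict: not equivalent; witness: a=2, b=-1


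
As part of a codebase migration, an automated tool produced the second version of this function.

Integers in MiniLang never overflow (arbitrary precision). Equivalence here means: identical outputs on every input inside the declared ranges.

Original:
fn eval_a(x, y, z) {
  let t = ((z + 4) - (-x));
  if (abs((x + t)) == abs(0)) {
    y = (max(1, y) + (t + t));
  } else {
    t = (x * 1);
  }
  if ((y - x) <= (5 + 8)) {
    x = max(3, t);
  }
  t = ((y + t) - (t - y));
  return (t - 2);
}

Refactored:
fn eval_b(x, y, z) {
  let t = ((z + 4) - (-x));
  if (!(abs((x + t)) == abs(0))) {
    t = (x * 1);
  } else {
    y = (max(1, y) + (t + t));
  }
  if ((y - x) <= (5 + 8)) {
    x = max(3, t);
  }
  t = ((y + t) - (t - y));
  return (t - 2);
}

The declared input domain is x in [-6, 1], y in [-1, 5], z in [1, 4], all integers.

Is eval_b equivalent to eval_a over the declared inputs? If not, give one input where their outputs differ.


The two are interchangeable: boolean connective usage differs, and every declared input agrees.
One worked example (x=-2, y=1, z=3) — eval_a: t := 5 | (abs((x + t)) == abs(0)): false | t := -2 | ((y - x) <= (5 + 8)): true | x := 3 | t := 2 | result 0; eval_b: t := 5 | (!(abs((x + t)) == abs(0))): true | t := -2 | ((y - x) <= (5 + 8)): true | x := 3 | t := 2 | result 0; agreement on 0.
Every one of the 224 inputs gives matching results.
verdict: equivalent


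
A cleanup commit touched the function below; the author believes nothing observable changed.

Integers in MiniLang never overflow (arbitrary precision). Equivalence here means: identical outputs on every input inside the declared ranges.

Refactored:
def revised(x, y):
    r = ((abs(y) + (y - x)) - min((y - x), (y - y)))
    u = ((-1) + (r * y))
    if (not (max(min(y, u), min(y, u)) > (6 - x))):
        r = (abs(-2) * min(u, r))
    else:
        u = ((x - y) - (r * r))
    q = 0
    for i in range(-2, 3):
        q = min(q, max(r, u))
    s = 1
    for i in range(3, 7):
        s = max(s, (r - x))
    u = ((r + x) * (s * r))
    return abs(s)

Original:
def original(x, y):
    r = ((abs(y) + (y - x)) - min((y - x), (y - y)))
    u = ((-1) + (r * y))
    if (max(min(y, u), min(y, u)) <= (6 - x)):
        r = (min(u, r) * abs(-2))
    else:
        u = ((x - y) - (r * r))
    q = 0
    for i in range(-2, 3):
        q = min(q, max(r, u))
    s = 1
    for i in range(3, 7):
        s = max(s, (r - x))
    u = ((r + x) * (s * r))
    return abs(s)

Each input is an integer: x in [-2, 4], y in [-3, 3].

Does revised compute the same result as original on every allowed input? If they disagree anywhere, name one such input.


Reading the diff, among the changes: boolean connective usage differs; and comparison usage differs.
Tracing x=3, y=3: original: r := 3 | u := 8 | (max(min(y, u), min(y, u)) <= (6 - x)): true | r := 6 | q := 0 | iter i=-2: | q := 0 | iter i=-1: | q := 0 | iter i=0: | q := 0 | iter i=1: | q := 0 | iter i=2: | q := 0 | s := 1 | iter i=3: | s := 3 | iter i=4: | s := 3 | iter i=5: | s := 3 | iter i=6: | s := 3 | u := 162 | result 3 | revised: r := 3 | u := 8 | (not (max(min(y, u), min(y, u)) > (6 - x))): true | r := 6 | q := 0 | iter i=-2: | q := 0 | iter i=-1: | q := 0 | iter i=0: | q := 0 | iter i=1: | q := 0 | iter i=2: | q := 0 | s := 1 | iter i=3: | s := 3 | iter i=4: | s := 3 | iter i=5: | s := 3 | iter i=6: | s := 3 | u := 162 | result 3 — matching result 3.
Checked all 49 inputs in the declared domain: the outputs agree on every one.
verdict: equivalent


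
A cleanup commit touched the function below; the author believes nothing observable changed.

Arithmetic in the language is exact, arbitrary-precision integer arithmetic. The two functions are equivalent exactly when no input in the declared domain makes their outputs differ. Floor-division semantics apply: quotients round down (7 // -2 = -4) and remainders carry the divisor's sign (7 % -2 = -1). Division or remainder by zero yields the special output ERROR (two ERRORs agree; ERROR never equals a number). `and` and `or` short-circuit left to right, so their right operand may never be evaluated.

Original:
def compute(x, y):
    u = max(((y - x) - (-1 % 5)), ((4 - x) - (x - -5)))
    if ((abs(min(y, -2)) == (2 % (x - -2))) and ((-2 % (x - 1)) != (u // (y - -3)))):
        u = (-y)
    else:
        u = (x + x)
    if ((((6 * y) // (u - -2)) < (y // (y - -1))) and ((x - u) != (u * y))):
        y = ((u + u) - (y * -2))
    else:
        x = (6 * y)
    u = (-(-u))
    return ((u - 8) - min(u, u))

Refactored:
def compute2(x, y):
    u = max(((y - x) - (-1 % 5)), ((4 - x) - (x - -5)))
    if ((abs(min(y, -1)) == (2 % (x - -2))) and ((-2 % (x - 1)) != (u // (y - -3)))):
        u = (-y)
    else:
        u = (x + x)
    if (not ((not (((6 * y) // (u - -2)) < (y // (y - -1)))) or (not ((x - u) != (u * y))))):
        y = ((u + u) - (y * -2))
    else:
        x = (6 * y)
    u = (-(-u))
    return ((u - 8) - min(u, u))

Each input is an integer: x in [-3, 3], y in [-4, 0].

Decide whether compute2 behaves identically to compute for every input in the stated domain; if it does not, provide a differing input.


Run the pair on x=1, y=0.
compute: u=-3, then a zero divisor aborts: ERROR
compute2: u=-3, then ((abs(min(y, -1)) == (2 % (x - -2))) and ((-2 % (x - 1)) != (u // (y - -3)))) is false, then u=2, then (not ((not (((6 * y) // (u - -2)) < (y // (y - -1)))) or (not ((x - u) != (u * y))))) is false, then x=0, then u=2, then returns -8
ERROR and -8 differ, so these are not the same function on this domain.
verdict: not equivalent; witness: x=1, y=0


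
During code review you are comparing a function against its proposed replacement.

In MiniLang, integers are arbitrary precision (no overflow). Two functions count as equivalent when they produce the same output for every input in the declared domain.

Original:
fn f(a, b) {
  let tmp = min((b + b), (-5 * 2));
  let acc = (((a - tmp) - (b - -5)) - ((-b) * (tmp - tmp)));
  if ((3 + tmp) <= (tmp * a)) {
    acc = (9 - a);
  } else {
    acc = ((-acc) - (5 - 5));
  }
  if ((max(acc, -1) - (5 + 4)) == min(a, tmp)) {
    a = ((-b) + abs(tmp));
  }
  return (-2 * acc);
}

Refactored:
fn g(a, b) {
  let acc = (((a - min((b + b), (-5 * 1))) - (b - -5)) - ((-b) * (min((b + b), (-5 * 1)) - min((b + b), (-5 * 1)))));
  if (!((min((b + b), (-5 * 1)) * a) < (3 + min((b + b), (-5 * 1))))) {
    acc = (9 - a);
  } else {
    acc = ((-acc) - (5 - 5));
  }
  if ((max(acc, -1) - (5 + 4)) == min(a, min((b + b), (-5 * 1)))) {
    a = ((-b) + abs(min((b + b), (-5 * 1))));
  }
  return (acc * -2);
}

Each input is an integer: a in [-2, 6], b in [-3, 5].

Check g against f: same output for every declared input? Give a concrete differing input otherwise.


Consider the input a=1, b=-3.
f: tmp becomes -10; next acc becomes 9; next ((3 + tmp) <= (tmp * a)) evaluates to false; next acc becomes -9; next ((max(acc, -1) - (5 + 4)) == min(a, tmp)) evaluates to true; next a becomes 13; next final value 18
g: acc becomes 5; next (!((min((b + b), (-5 * 1)) * a) < (3 + min((b + b), (-5 * 1))))) evaluates to false; next acc becomes -5; next ((max(acc, -1) - (5 + 4)) == min(a, min((b + b), (-5 * 1)))) evaluates to false; next final value 10
18 vs 10 — the two versions disagree here.
verdict: not equivalent; witness: a=1, b=-3


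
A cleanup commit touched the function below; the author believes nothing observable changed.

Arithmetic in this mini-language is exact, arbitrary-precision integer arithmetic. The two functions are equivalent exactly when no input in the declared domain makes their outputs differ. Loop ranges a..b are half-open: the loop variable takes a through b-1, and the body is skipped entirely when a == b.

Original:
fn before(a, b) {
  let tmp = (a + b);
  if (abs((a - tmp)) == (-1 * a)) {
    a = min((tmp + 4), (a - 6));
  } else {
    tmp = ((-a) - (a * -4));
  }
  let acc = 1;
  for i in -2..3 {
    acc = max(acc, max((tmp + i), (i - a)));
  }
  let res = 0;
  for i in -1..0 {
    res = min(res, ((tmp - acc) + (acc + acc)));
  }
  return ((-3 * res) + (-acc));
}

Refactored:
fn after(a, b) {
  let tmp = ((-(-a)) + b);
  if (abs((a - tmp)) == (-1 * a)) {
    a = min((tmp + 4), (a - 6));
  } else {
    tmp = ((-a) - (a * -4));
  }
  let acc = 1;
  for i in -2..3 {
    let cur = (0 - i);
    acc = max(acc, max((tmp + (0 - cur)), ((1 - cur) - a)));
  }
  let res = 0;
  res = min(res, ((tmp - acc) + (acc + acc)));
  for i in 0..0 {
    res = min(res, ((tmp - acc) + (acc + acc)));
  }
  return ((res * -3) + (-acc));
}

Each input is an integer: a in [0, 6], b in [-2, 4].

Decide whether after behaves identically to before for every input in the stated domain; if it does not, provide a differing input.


The rewrite breaks on a=0, b=-2, where the results are -2 and -3.
before: tmp=-2, then (abs((a - tmp)) == (-1 * a)) is false, then tmp=0, then acc=1, then (i=-2), then acc=1, then (i=-1), then acc=1, then (i=0), then acc=1, then (i=1), then acc=1, then (i=2), then acc=2, then res=0, then (i=-1), then res=0, then returns -2
after: tmp=-2, then (abs((a - tmp)) == (-1 * a)) is false, then tmp=0, then acc=1, then (i=-2), then cur=2, then acc=1, then (i=-1), then cur=1, then acc=1, then (i=0), then cur=0, then acc=1, then (i=1), then cur=-1, then acc=2, then (i=2), then cur=-2, then acc=3, then res=0, then res=0, then the loop over i runs zero times, then returns -3
verdict: not equivalent; witness: a=0, b=-2


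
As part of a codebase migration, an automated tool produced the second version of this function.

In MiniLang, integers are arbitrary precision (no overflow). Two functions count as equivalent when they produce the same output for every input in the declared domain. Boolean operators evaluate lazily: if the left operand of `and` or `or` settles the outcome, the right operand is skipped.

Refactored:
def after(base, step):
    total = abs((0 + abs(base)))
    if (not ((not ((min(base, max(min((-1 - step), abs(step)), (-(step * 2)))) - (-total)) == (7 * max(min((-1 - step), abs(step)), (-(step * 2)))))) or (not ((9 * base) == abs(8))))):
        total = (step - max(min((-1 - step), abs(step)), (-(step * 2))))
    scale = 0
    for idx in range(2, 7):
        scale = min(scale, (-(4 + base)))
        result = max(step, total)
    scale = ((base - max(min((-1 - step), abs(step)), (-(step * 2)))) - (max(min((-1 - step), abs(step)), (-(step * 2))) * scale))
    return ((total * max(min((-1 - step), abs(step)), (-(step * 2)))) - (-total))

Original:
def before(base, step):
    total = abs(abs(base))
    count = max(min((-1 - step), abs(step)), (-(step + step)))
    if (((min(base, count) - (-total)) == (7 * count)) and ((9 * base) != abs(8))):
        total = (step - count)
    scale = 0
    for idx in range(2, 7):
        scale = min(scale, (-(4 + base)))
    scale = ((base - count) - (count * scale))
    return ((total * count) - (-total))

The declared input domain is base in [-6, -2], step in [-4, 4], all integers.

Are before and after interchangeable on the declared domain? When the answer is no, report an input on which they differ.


The rewrite breaks on base=-6, step=0, where the results are 0 and 6.
before: total=6, then count=0, then (((min(base, count) - (-total)) == (7 * count)) and ((9 * base) != abs(8))) is true, then total=0, then scale=0, then (idx=2), then scale=0, then (idx=3), then scale=0, then (idx=4), then scale=0, then (idx=5), then scale=0, then (idx=6), then scale=0, then scale=-6, then returns 0
after: total=6, then (not ((not ((min(base, max(min((-1 - step), abs(step)), (-(step * 2)))) - (-total)) == (7 * max(min((-1 - step), abs(step)), (-(step * 2)))))) or (not ((9 * base) == abs(8))))) is false, then scale=0, then (idx=2), then scale=0, then result=6, then (idx=3), then scale=0, then result=6, then (idx=4), then scale=0, then result=6, then (idx=5), then scale=0, then result=6, then (idx=6), then scale=0, then result=6, then scale=-6, then returns 6
verdict: not equivalent; witness: base=-6, step=0


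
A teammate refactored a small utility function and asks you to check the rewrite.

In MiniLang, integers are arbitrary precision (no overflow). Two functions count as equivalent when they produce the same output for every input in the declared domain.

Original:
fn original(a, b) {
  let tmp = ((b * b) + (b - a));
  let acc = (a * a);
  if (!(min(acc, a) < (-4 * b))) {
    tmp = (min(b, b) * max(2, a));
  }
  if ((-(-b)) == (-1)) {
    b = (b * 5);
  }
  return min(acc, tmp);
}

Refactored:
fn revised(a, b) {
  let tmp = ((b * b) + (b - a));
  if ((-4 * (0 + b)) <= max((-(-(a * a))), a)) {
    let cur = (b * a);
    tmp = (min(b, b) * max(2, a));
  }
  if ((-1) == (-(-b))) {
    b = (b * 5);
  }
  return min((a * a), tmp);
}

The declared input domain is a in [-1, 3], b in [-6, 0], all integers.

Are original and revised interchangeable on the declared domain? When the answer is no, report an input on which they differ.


Take a=-1, b=0.
original: tmp := 1 | acc := 1 | (!(min(acc, a) < (-4 * b))): false | ((-(-b)) == (-1)): false | result 1
revised: tmp := 1 | ((-4 * (0 + b)) <= max((-(-(a * a))), a)): true | cur := 0 | tmp := 0 | ((-1) == (-(-b))): false | result 0
1 against 0: the behavior changed.
verdict: not equivalent; witness: a=-1, b=0


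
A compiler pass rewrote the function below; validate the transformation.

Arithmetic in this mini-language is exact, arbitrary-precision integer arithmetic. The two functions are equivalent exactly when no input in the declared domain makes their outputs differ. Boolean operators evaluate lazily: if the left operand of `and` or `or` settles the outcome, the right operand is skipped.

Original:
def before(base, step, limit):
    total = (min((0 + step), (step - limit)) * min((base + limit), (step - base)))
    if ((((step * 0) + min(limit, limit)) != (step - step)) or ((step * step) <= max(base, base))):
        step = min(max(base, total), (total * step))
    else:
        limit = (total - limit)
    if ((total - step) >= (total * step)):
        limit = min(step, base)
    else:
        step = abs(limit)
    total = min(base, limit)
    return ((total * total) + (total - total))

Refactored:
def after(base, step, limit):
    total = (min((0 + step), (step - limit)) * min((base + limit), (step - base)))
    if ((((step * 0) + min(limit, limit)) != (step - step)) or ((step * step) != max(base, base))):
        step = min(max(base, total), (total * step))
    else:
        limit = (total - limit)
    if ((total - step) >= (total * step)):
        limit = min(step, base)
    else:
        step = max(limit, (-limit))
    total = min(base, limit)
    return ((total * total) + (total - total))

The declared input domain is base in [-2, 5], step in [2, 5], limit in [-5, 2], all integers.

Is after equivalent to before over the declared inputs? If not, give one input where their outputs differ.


Run the pair on base=1, step=2, limit=0.
before: total = 2; ((((step * 0) + min(limit, limit)) != (step - step)) or ((step * step) <= max(base, base))) -> false; limit = 2; ((total - step) >= (total * step)) -> false; step = 2; total = 1; return 1
after: total = 2; ((((step * 0) + min(limit, limit)) != (step - step)) or ((step * step) != max(base, base))) -> true; step = 2; ((total - step) >= (total * step)) -> false; step = 0; total = 0; return 0
1 != 0, so the rewrite changes behavior.
verdict: not equivalent; witness: base=1, step=2, limit=0


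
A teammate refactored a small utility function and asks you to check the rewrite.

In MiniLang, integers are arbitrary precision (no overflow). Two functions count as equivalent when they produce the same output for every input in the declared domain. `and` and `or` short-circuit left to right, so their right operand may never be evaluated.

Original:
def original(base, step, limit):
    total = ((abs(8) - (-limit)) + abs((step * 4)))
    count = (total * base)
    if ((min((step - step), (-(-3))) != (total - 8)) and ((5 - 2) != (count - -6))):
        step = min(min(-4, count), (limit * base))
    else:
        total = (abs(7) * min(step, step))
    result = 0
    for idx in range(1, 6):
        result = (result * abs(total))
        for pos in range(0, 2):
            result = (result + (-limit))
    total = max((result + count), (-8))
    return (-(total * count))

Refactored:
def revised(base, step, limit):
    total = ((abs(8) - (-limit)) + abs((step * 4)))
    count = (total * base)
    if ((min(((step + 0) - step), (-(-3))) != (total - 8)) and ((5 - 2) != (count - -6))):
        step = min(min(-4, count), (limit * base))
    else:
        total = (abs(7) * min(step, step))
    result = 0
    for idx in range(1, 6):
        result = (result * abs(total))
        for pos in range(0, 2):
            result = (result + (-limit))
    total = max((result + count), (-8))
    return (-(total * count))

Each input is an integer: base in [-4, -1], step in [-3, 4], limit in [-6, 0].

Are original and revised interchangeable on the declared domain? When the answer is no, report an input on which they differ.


Comparing the listings, the differences include: arithmetic usage differs, constant usage differs.
Spot check at base=-4, step=-1, limit=0 — original: total := 12 | count := -48 | ((min((step - step), (-(-3))) != (total - 8)) and ((5 - 2) != (count - -6))): true | step := -48 | result := 0 | iter idx=1: | result := 0 | iter pos=0: | result := 0 | iter pos=1: | result := 0 | iter idx=2: | result := 0 | iter pos=0: | result := 0 | iter pos=1: | result := 0 | iter idx=3: | result := 0 | iter pos=0: | result := 0 | iter pos=1: | result := 0 | iter idx=4: | result := 0 | iter pos=0: | result := 0 | iter pos=1: | result := 0 | iter idx=5: | result := 0 | iter pos=0: | result := 0 | iter pos=1: | result := 0 | total := -8 | result -384. revised: total := 12 | count := -48 | ((min(((step + 0) - step), (-(-3))) != (total - 8)) and ((5 - 2) != (count - -6))): true | step := -48 | result := 0 | iter idx=1: | result := 0 | iter pos=0: | result := 0 | iter pos=1: | result := 0 | iter idx=2: | result := 0 | iter pos=0: | result := 0 | iter pos=1: | result := 0 | iter idx=3: | result := 0 | iter pos=0: | result := 0 | iter pos=1: | result := 0 | iter idx=4: | result := 0 | iter pos=0: | result := 0 | iter pos=1: | result := 0 | iter idx=5: | result := 0 | iter pos=0: | result := 0 | iter pos=1: | result := 0 | total := -8 | result -384. Both give -384.
Across all 224 domain points the two functions coincide.
verdict: equivalent


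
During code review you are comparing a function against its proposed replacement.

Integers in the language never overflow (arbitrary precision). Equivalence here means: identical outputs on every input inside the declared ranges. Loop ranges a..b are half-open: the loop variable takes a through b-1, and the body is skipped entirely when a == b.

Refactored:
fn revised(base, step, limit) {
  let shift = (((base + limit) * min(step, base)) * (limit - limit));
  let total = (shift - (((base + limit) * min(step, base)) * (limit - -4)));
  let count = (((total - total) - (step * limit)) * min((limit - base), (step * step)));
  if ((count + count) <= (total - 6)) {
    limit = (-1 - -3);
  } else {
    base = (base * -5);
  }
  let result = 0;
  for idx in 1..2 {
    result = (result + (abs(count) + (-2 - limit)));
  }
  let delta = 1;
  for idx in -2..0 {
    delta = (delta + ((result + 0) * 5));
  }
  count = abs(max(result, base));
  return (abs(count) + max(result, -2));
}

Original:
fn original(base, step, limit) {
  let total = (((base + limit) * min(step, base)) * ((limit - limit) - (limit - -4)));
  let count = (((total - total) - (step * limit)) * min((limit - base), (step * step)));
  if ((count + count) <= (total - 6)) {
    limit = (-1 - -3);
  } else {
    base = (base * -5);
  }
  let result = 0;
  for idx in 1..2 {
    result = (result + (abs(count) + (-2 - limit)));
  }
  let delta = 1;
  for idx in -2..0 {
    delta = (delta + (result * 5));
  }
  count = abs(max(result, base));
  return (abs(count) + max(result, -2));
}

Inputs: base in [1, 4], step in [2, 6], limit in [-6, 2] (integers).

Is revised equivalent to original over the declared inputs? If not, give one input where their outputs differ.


Differences: arithmetic usage differs, constant usage differs, min/max/abs usage differs, local variable names differ, statement counts differ — yet all 180 inputs agree.
verdict: equivalent
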